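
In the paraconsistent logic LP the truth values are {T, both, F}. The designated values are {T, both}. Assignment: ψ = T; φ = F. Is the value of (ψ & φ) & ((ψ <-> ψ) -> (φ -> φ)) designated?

No

ψ & φ = T & F = F
ψ <-> ψ = T <-> T = T
φ -> φ = F -> F = T
(ψ <-> ψ) -> (φ -> φ) = T -> T = T
(ψ & φ) & ((ψ <-> ψ) -> (φ -> φ)) = F & T = F
F ∉ {T, both}.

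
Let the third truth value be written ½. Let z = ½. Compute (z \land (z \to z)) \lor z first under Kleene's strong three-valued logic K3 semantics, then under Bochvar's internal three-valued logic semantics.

In Kleene's strong three-valued logic K3: z \to z = ½ \to ½ = ½  [\lnot ½ \lor ½]
z \land (z \to z) = ½ \land ½ = ½
(z \land (z \to z)) \lor z = ½ \lor ½ = ½
In Bochvar's internal three-valued logic: z \to z = ½ \to ½ = ½  [any arg is the third value ⇒ result is the third value]
z \land (z \to z) = ½ \land ½ = ½
(z \land (z \to z)) \lor z = ½ \lor ½ = ½

½; ½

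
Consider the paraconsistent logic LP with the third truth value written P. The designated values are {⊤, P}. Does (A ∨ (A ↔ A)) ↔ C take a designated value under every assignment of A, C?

Countermodel: A=⊤, C=⊥ gives ⊥, which is not designated.

No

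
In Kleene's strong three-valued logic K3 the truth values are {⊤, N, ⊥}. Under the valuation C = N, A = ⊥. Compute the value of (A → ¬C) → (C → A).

N

¬C = ¬N = N
A → ¬C = ⊥ → N = ⊤  [¬⊥ ∨ N]
C → A = N → ⊥ = N
(A → ¬C) → (C → A) = ⊤ → N = N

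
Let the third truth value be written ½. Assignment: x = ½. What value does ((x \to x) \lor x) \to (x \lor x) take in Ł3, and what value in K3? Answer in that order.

½; ½

In Ł3: x \to x = ½ \to ½ = ⊤  [min(1, 1−½+½)]
(x \to x) \lor x = ⊤ \lor ½ = ⊤
x \lor x = ½ \lor ½ = ½
((x \to x) \lor x) \to (x \lor x) = ⊤ \to ½ = ½
In K3: x \to x = ½ \to ½ = ½  [\lnot ½ \lor ½]
(x \to x) \lor x = ½ \lor ½ = ½
x \lor x = ½ \lor ½ = ½
((x \to x) \lor x) \to (x \lor x) = ½ \to ½ = ½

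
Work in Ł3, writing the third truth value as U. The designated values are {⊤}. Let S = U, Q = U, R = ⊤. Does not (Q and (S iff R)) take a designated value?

No

S iff R = U iff ⊤ = U  [1 − |½−1|]
Q and (S iff R) = U and U = U
not (Q and (S iff R)) = not U = U
U ∉ {⊤}.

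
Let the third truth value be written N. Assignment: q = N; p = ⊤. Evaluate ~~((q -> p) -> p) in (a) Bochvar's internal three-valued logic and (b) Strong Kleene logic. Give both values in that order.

In Bochvar's internal three-valued logic: q -> p = N -> ⊤ = N
(q -> p) -> p = N -> ⊤ = N
~((q -> p) -> p) = ~N = N
~~((q -> p) -> p) = ~N = N
In Strong Kleene logic: q -> p = N -> ⊤ = ⊤  [~N | ⊤]
(q -> p) -> p = ⊤ -> ⊤ = ⊤
~((q -> p) -> p) = ~⊤ = ⊥
~~((q -> p) -> p) = ~⊥ = ⊤
They differ because Bochvar's internal three-valued logic and Strong Kleene logic treat N differently under the binary connectives.

N; ⊤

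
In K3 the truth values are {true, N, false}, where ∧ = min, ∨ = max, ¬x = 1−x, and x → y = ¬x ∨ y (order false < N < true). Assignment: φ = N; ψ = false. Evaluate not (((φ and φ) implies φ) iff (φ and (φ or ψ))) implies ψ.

φ and φ = N and N = N
(φ and φ) implies φ = N implies N = N  [not N or N]
φ or ψ = N or false = N
φ and (φ or ψ) = N and N = N
((φ and φ) implies φ) iff (φ and (φ or ψ)) = N iff N = N
not (((φ and φ) implies φ) iff (φ and (φ or ψ))) = not N = N
not (((φ and φ) implies φ) iff (φ and (φ or ψ))) implies ψ = N implies false = N

N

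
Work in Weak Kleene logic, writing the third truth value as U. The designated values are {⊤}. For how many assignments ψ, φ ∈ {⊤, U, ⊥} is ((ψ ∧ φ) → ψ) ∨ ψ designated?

Designated under: (ψ=⊤, φ=⊤); (ψ=⊤, φ=⊥); (ψ=⊥, φ=⊤); (ψ=⊥, φ=⊥).

4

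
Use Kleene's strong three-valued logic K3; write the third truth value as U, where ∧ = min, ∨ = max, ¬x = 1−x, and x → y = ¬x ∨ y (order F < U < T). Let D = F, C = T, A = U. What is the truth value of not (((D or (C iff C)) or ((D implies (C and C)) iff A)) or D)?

F

C iff C = T iff T = T
D or (C iff C) = F or T = T
C and C = T and T = T
D implies (C and C) = F implies T = T
(D implies (C and C)) iff A = T iff U = U
(D or (C iff C)) or ((D implies (C and C)) iff A) = T or U = T
((D or (C iff C)) or ((D implies (C and C)) iff A)) or D = T or F = T
not (((D or (C iff C)) or ((D implies (C and C)) iff A)) or D) = not T = F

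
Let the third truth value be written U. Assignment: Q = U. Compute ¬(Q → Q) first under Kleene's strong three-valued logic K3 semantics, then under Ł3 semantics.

U; false

In Kleene's strong three-valued logic K3: Q → Q = U → U = U
¬(Q → Q) = ¬U = U
In Ł3: Q → Q = U → U = true  [min(1, 1−½+½)]
¬(Q → Q) = ¬true = false
They differ because Kleene's strong three-valued logic K3 and Ł3 treat U differently under implication.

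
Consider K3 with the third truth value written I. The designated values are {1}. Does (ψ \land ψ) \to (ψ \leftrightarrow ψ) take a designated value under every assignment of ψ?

No

Countermodel: ψ=I gives I, which is not designated.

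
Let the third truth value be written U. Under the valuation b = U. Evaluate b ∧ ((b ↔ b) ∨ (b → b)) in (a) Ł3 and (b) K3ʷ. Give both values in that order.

In Ł3: b ↔ b = U ↔ U = True
b → b = U → U = True
(b ↔ b) ∨ (b → b) = True ∨ True = True
b ∧ ((b ↔ b) ∨ (b → b)) = U ∧ True = U
In K3ʷ: b ↔ b = U ↔ U = U
b → b = U → U = U  [any arg is the third value ⇒ result is the third value]
(b ↔ b) ∨ (b → b) = U ∨ U = U
b ∧ ((b ↔ b) ∨ (b → b)) = U ∧ U = U

U; U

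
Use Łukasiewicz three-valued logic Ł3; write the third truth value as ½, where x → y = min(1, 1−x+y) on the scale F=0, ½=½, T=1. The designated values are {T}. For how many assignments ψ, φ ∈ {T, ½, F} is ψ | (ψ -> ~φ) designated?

8

Of the 9 assignments, 8 give a value in {T}.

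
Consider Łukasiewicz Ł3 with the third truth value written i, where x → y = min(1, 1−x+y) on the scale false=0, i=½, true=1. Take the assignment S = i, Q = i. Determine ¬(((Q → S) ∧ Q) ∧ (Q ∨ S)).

Q → S = i → i = true
(Q → S) ∧ Q = true ∧ i = i
Q ∨ S = i ∨ i = i
((Q → S) ∧ Q) ∧ (Q ∨ S) = i ∧ i = i
¬(((Q → S) ∧ Q) ∧ (Q ∨ S)) = ¬i = i

i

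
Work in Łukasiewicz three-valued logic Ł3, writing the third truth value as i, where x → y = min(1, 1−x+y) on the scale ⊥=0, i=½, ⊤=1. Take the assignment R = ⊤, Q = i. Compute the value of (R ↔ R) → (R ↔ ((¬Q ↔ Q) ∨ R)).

⊤

R ↔ R = ⊤ ↔ ⊤ = ⊤
¬Q = ¬i = i
¬Q ↔ Q = i ↔ i = ⊤  [1 − |½−½|]
(¬Q ↔ Q) ∨ R = ⊤ ∨ ⊤ = ⊤
R ↔ ((¬Q ↔ Q) ∨ R) = ⊤ ↔ ⊤ = ⊤
(R ↔ R) → (R ↔ ((¬Q ↔ Q) ∨ R)) = ⊤ → ⊤ = ⊤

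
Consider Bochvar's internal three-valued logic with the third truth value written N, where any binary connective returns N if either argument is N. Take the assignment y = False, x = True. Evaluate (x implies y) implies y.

True

x implies y = True implies False = False
(x implies y) implies y = False implies False = True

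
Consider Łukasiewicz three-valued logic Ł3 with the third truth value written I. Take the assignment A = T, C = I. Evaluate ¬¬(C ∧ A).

C ∧ A = I ∧ T = I
¬(C ∧ A) = ¬I = I
¬¬(C ∧ A) = ¬I = I

I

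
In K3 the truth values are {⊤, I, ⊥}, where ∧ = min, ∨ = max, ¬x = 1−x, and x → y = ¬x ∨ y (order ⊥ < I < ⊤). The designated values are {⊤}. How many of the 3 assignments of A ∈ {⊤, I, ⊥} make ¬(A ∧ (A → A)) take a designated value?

A=⊤: ⊥ ·
A=I: I ·
A=⊥: ⊤ ✓

1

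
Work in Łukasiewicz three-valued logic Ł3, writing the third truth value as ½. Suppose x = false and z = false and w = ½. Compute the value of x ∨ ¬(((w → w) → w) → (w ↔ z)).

false

w → w = ½ → ½ = true  [min(1, 1−½+½)]
(w → w) → w = true → ½ = ½
w ↔ z = ½ ↔ false = ½
((w → w) → w) → (w ↔ z) = ½ → ½ = true
¬(((w → w) → w) → (w ↔ z)) = ¬true = false
x ∨ ¬(((w → w) → w) → (w ↔ z)) = false ∨ false = false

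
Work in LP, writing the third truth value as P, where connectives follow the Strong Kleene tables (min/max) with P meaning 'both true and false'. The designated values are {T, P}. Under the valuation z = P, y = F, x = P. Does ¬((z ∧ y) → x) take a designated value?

z ∧ y = P ∧ F = F
(z ∧ y) → x = F → P = T  [¬F ∨ P]
¬((z ∧ y) → x) = ¬T = F
F ∉ {T, P}.

No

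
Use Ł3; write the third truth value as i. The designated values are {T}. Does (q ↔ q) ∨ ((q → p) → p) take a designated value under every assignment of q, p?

Every assignment of q, p over {T, i, F} gives a value in {T}.
In particular, with q=i, p=i: (q ↔ q) ∨ ((q → p) → p) = T.

Yes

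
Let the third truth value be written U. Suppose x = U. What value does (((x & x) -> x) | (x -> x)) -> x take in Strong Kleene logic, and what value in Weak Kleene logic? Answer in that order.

In Strong Kleene logic: x & x = U & U = U
(x & x) -> x = U -> U = U
x -> x = U -> U = U
((x & x) -> x) | (x -> x) = U | U = U
(((x & x) -> x) | (x -> x)) -> x = U -> U = U
In Weak Kleene logic: x & x = U & U = U
(x & x) -> x = U -> U = U  [any arg is the third value ⇒ result is the third value]
x -> x = U -> U = U
((x & x) -> x) | (x -> x) = U | U = U
(((x & x) -> x) | (x -> x)) -> x = U -> U = U

U; U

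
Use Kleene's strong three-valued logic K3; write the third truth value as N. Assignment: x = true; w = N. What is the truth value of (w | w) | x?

true

w | w = N | N = N
(w | w) | x = N | true = true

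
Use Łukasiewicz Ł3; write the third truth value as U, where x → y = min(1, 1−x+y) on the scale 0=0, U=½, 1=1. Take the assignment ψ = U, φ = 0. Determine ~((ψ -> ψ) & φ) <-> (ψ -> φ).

U

ψ -> ψ = U -> U = 1  [min(1, 1−½+½)]
(ψ -> ψ) & φ = 1 & 0 = 0
~((ψ -> ψ) & φ) = ~0 = 1
ψ -> φ = U -> 0 = U
~((ψ -> ψ) & φ) <-> (ψ -> φ) = 1 <-> U = U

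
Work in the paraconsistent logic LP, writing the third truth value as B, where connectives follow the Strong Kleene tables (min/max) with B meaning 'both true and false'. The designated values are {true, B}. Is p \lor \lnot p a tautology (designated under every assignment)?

Every assignment of p over {true, B, false} gives a value in {true, B}.
In particular, with p=B: p \lor \lnot p = B.

Yes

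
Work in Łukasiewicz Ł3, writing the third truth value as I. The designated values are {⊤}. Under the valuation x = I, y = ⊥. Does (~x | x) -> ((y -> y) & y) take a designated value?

No

~x = ~I = I
~x | x = I | I = I
y -> y = ⊥ -> ⊥ = ⊤
(y -> y) & y = ⊤ & ⊥ = ⊥
(~x | x) -> ((y -> y) & y) = I -> ⊥ = I  [min(1, 1−½+0)]
I ∉ {⊤}.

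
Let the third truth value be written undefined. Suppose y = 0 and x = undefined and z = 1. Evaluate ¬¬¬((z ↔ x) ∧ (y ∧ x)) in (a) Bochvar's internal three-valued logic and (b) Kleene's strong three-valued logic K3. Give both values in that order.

undefined; 1

In Bochvar's internal three-valued logic: z ↔ x = 1 ↔ undefined = undefined
y ∧ x = 0 ∧ undefined = undefined
(z ↔ x) ∧ (y ∧ x) = undefined ∧ undefined = undefined
¬((z ↔ x) ∧ (y ∧ x)) = ¬undefined = undefined
¬¬((z ↔ x) ∧ (y ∧ x)) = ¬undefined = undefined
¬¬¬((z ↔ x) ∧ (y ∧ x)) = ¬undefined = undefined
In Kleene's strong three-valued logic K3: z ↔ x = 1 ↔ undefined = undefined
y ∧ x = 0 ∧ undefined = 0
(z ↔ x) ∧ (y ∧ x) = undefined ∧ 0 = 0
¬((z ↔ x) ∧ (y ∧ x)) = ¬0 = 1
¬¬((z ↔ x) ∧ (y ∧ x)) = ¬1 = 0
¬¬¬((z ↔ x) ∧ (y ∧ x)) = ¬0 = 1
They differ because Bochvar's internal three-valued logic and Kleene's strong three-valued logic K3 treat undefined differently under the binary connectives.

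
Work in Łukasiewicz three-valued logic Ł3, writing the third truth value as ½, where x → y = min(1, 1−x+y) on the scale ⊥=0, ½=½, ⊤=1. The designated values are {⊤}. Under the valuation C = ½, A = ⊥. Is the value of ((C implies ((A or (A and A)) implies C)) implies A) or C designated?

A and A = ⊥ and ⊥ = ⊥
A or (A and A) = ⊥ or ⊥ = ⊥
(A or (A and A)) implies C = ⊥ implies ½ = ⊤  [min(1, 1−0+½)]
C implies ((A or (A and A)) implies C) = ½ implies ⊤ = ⊤
(C implies ((A or (A and A)) implies C)) implies A = ⊤ implies ⊥ = ⊥
((C implies ((A or (A and A)) implies C)) implies A) or C = ⊥ or ½ = ½
½ ∉ {⊤}.

No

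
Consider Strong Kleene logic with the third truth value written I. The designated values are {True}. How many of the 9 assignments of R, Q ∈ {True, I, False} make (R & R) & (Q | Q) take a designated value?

Designated under: (R=True, Q=True).

1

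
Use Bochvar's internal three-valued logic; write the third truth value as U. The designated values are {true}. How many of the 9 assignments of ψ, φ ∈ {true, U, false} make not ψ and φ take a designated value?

Designated under: (ψ=false, φ=true).

1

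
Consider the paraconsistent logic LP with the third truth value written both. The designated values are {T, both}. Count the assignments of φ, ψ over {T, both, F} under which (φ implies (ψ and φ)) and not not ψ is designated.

6

Of the 9 assignments, 6 give a value in {T, both}.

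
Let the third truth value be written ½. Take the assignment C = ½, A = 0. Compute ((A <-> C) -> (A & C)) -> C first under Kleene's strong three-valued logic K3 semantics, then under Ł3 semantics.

½; 1

In Kleene's strong three-valued logic K3: A <-> C = 0 <-> ½ = ½
A & C = 0 & ½ = 0
(A <-> C) -> (A & C) = ½ -> 0 = ½  [~½ | 0]
((A <-> C) -> (A & C)) -> C = ½ -> ½ = ½
In Ł3: A <-> C = 0 <-> ½ = ½  [1 − |0−½|]
A & C = 0 & ½ = 0
(A <-> C) -> (A & C) = ½ -> 0 = ½
((A <-> C) -> (A & C)) -> C = ½ -> ½ = 1
They differ because Kleene's strong three-valued logic K3 and Ł3 treat ½ differently under implication.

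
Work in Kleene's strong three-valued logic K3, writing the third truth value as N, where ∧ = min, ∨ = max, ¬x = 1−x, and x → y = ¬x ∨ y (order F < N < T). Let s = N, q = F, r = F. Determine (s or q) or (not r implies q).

s or q = N or F = N
not r = not F = T
not r implies q = T implies F = F
(s or q) or (not r implies q) = N or F = N

N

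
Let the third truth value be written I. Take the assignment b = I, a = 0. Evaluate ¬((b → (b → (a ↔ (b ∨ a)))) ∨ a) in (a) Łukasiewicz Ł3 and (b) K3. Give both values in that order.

0; I

In Łukasiewicz Ł3: b ∨ a = I ∨ 0 = I
a ↔ (b ∨ a) = 0 ↔ I = I  [1 − |0−½|]
b → (a ↔ (b ∨ a)) = I → I = 1
b → (b → (a ↔ (b ∨ a))) = I → 1 = 1
(b → (b → (a ↔ (b ∨ a)))) ∨ a = 1 ∨ 0 = 1
¬((b → (b → (a ↔ (b ∨ a)))) ∨ a) = ¬1 = 0
In K3: b ∨ a = I ∨ 0 = I
a ↔ (b ∨ a) = 0 ↔ I = I
b → (a ↔ (b ∨ a)) = I → I = I  [¬I ∨ I]
b → (b → (a ↔ (b ∨ a))) = I → I = I
(b → (b → (a ↔ (b ∨ a)))) ∨ a = I ∨ 0 = I
¬((b → (b → (a ↔ (b ∨ a)))) ∨ a) = ¬I = I
They differ because Łukasiewicz Ł3 and K3 treat I differently under implication.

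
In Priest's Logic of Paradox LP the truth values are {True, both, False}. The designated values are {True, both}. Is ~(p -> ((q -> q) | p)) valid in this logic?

No

Countermodel: p=True, q=True gives False, which is not designated.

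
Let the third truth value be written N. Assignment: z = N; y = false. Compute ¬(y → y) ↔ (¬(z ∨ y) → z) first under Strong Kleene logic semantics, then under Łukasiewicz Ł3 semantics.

In Strong Kleene logic: y → y = false → false = true
¬(y → y) = ¬true = false
z ∨ y = N ∨ false = N
¬(z ∨ y) = ¬N = N
¬(z ∨ y) → z = N → N = N  [¬N ∨ N]
¬(y → y) ↔ (¬(z ∨ y) → z) = false ↔ N = N
In Łukasiewicz Ł3: y → y = false → false = true
¬(y → y) = ¬true = false
z ∨ y = N ∨ false = N
¬(z ∨ y) = ¬N = N
¬(z ∨ y) → z = N → N = true  [min(1, 1−½+½)]
¬(y → y) ↔ (¬(z ∨ y) → z) = false ↔ true = false
They differ because Strong Kleene logic and Łukasiewicz Ł3 treat N differently under implication.

N; false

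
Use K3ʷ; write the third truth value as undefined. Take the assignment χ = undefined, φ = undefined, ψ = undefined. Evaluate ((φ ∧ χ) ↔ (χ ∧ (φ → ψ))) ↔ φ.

φ ∧ χ = undefined ∧ undefined = undefined
φ → ψ = undefined → undefined = undefined
χ ∧ (φ → ψ) = undefined ∧ undefined = undefined
(φ ∧ χ) ↔ (χ ∧ (φ → ψ)) = undefined ↔ undefined = undefined
((φ ∧ χ) ↔ (χ ∧ (φ → ψ))) ↔ φ = undefined ↔ undefined = undefined

undefined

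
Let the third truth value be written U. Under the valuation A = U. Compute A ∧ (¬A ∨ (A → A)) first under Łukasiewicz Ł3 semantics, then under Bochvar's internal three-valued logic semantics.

U; U

In Łukasiewicz Ł3: ¬A = ¬U = U
A → A = U → U = 1  [min(1, 1−½+½)]
¬A ∨ (A → A) = U ∨ 1 = 1
A ∧ (¬A ∨ (A → A)) = U ∧ 1 = U
In Bochvar's internal three-valued logic: ¬A = ¬U = U
A → A = U → U = U
¬A ∨ (A → A) = U ∨ U = U
A ∧ (¬A ∨ (A → A)) = U ∧ U = U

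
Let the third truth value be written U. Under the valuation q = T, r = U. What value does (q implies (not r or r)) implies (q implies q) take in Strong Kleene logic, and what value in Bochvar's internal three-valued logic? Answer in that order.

In Strong Kleene logic: not r = not U = U
not r or r = U or U = U
q implies (not r or r) = T implies U = U  [not T or U]
q implies q = T implies T = T
(q implies (not r or r)) implies (q implies q) = U implies T = T
In Bochvar's internal three-valued logic: not r = not U = U
not r or r = U or U = U
q implies (not r or r) = T implies U = U
q implies q = T implies T = T
(q implies (not r or r)) implies (q implies q) = U implies T = U
They differ because Strong Kleene logic and Bochvar's internal three-valued logic treat U differently under the binary connectives.

T; U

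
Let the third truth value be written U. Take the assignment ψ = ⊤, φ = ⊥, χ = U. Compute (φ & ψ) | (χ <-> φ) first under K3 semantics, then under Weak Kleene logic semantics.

U; U

In K3: φ & ψ = ⊥ & ⊤ = ⊥
χ <-> φ = U <-> ⊥ = U
(φ & ψ) | (χ <-> φ) = ⊥ | U = U
In Weak Kleene logic: φ & ψ = ⊥ & ⊤ = ⊥
χ <-> φ = U <-> ⊥ = U
(φ & ψ) | (χ <-> φ) = ⊥ | U = U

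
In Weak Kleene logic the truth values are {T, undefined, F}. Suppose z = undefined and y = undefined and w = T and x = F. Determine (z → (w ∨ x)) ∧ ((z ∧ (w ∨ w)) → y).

undefined

w ∨ x = T ∨ F = T
z → (w ∨ x) = undefined → T = undefined
w ∨ w = T ∨ T = T
z ∧ (w ∨ w) = undefined ∧ T = undefined
(z ∧ (w ∨ w)) → y = undefined → undefined = undefined
(z → (w ∨ x)) ∧ ((z ∧ (w ∨ w)) → y) = undefined ∧ undefined = undefined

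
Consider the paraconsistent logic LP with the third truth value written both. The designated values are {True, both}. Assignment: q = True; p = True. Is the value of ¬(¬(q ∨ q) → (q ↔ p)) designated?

No

q ∨ q = True ∨ True = True
¬(q ∨ q) = ¬True = False
q ↔ p = True ↔ True = True
¬(q ∨ q) → (q ↔ p) = False → True = True
¬(¬(q ∨ q) → (q ↔ p)) = ¬True = False
False ∉ {True, both}.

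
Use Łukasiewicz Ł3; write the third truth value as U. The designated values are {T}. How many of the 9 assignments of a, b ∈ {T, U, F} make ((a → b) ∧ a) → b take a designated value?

8

Of the 9 assignments, 8 give a value in {T}.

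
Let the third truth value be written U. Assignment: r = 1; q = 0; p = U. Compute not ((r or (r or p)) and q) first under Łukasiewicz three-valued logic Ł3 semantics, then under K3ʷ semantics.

1; U

In Łukasiewicz three-valued logic Ł3: r or p = 1 or U = 1
r or (r or p) = 1 or 1 = 1
(r or (r or p)) and q = 1 and 0 = 0
not ((r or (r or p)) and q) = not 0 = 1
In K3ʷ: r or p = 1 or U = U
r or (r or p) = 1 or U = U
(r or (r or p)) and q = U and 0 = U
not ((r or (r or p)) and q) = not U = U
They differ because Łukasiewicz three-valued logic Ł3 and K3ʷ treat U differently under the binary connectives.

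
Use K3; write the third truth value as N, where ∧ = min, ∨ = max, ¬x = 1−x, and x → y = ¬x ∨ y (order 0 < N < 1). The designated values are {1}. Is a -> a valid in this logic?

Countermodel: a=N gives N, which is not designated.

No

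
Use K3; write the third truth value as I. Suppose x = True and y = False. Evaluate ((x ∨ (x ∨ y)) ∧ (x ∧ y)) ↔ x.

x ∨ y = True ∨ False = True
x ∨ (x ∨ y) = True ∨ True = True
x ∧ y = True ∧ False = False
(x ∨ (x ∨ y)) ∧ (x ∧ y) = True ∧ False = False
((x ∨ (x ∨ y)) ∧ (x ∧ y)) ↔ x = False ↔ True = False

False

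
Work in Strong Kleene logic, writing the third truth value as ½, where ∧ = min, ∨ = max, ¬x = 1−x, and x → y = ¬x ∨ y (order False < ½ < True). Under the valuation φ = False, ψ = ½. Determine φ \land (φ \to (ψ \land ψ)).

False

ψ \land ψ = ½ \land ½ = ½
φ \to (ψ \land ψ) = False \to ½ = True
φ \land (φ \to (ψ \land ψ)) = False \land True = False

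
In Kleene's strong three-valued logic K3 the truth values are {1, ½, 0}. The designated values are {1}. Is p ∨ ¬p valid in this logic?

No

Countermodel: p=½ gives ½, which is not designated.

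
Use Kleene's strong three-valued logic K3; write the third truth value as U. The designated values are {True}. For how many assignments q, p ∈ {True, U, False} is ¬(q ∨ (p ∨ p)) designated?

Designated under: (q=False, p=False).

1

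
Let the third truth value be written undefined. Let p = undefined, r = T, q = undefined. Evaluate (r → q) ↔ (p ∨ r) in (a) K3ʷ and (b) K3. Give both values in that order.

undefined; undefined

In K3ʷ: r → q = T → undefined = undefined
p ∨ r = undefined ∨ T = undefined
(r → q) ↔ (p ∨ r) = undefined ↔ undefined = undefined
In K3: r → q = T → undefined = undefined  [¬T ∨ undefined]
p ∨ r = undefined ∨ T = T
(r → q) ↔ (p ∨ r) = undefined ↔ T = undefined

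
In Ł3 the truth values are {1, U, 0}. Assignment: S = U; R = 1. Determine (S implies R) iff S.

U

S implies R = U implies 1 = 1
(S implies R) iff S = 1 iff U = U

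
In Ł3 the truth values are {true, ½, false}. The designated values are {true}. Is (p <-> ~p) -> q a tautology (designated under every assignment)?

Countermodel: p=½, q=½ gives ½, which is not designated.

No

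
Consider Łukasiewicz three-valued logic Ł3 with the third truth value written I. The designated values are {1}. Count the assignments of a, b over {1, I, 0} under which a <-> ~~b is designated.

Designated under: (a=1, b=1); (a=I, b=I); (a=0, b=0).

3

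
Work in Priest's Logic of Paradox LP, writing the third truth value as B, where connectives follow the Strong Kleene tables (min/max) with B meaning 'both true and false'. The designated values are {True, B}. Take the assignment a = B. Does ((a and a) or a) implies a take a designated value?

Yes

a and a = B and B = B
(a and a) or a = B or B = B
((a and a) or a) implies a = B implies B = B
B ∈ {True, B}.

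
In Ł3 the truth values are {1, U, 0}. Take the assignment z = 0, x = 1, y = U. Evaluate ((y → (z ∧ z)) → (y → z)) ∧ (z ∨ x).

1

z ∧ z = 0 ∧ 0 = 0
y → (z ∧ z) = U → 0 = U  [min(1, 1−½+0)]
y → z = U → 0 = U
(y → (z ∧ z)) → (y → z) = U → U = 1
z ∨ x = 0 ∨ 1 = 1
((y → (z ∧ z)) → (y → z)) ∧ (z ∨ x) = 1 ∧ 1 = 1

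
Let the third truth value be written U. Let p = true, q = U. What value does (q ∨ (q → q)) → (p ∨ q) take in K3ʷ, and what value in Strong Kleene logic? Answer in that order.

In K3ʷ: q → q = U → U = U
q ∨ (q → q) = U ∨ U = U
p ∨ q = true ∨ U = U
(q ∨ (q → q)) → (p ∨ q) = U → U = U
In Strong Kleene logic: q → q = U → U = U
q ∨ (q → q) = U ∨ U = U
p ∨ q = true ∨ U = true
(q ∨ (q → q)) → (p ∨ q) = U → true = true
They differ because K3ʷ and Strong Kleene logic treat U differently under the binary connectives.

U; true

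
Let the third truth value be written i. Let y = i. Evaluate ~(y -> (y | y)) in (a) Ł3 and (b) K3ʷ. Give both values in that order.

F; i

In Ł3: y | y = i | i = i
y -> (y | y) = i -> i = T
~(y -> (y | y)) = ~T = F
In K3ʷ: y | y = i | i = i
y -> (y | y) = i -> i = i
~(y -> (y | y)) = ~i = i
They differ because Ł3 and K3ʷ treat i differently under the binary connectives.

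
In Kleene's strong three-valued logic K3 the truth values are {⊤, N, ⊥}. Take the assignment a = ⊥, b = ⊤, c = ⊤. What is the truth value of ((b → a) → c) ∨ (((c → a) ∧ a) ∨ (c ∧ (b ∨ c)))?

⊤

b → a = ⊤ → ⊥ = ⊥
(b → a) → c = ⊥ → ⊤ = ⊤
c → a = ⊤ → ⊥ = ⊥
(c → a) ∧ a = ⊥ ∧ ⊥ = ⊥
b ∨ c = ⊤ ∨ ⊤ = ⊤
c ∧ (b ∨ c) = ⊤ ∧ ⊤ = ⊤
((c → a) ∧ a) ∨ (c ∧ (b ∨ c)) = ⊥ ∨ ⊤ = ⊤
((b → a) → c) ∨ (((c → a) ∧ a) ∨ (c ∧ (b ∨ c))) = ⊤ ∨ ⊤ = ⊤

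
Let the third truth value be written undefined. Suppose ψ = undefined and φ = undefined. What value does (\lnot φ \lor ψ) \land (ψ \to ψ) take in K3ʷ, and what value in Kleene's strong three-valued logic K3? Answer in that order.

In K3ʷ: \lnot φ = \lnot undefined = undefined
\lnot φ \lor ψ = undefined \lor undefined = undefined
ψ \to ψ = undefined \to undefined = undefined  [any arg is the third value ⇒ result is the third value]
(\lnot φ \lor ψ) \land (ψ \to ψ) = undefined \land undefined = undefined
In Kleene's strong three-valued logic K3: \lnot φ = \lnot undefined = undefined
\lnot φ \lor ψ = undefined \lor undefined = undefined
ψ \to ψ = undefined \to undefined = undefined  [\lnot undefined \lor undefined]
(\lnot φ \lor ψ) \land (ψ \to ψ) = undefined \land undefined = undefined

undefined; undefined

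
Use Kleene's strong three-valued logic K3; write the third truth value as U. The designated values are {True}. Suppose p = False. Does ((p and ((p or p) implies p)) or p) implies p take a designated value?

p or p = False or False = False
(p or p) implies p = False implies False = True
p and ((p or p) implies p) = False and True = False
(p and ((p or p) implies p)) or p = False or False = False
((p and ((p or p) implies p)) or p) implies p = False implies False = True
True ∈ {True}.

Yes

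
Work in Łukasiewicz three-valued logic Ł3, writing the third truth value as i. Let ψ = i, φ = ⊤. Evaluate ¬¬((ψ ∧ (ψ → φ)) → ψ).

ψ → φ = i → ⊤ = ⊤  [min(1, 1−½+1)]
ψ ∧ (ψ → φ) = i ∧ ⊤ = i
(ψ ∧ (ψ → φ)) → ψ = i → i = ⊤
¬((ψ ∧ (ψ → φ)) → ψ) = ¬⊤ = ⊥
¬¬((ψ ∧ (ψ → φ)) → ψ) = ¬⊥ = ⊤

⊤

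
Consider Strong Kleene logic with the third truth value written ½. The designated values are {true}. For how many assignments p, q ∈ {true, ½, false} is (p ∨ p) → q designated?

5

Of the 9 assignments, 5 give a value in {true}.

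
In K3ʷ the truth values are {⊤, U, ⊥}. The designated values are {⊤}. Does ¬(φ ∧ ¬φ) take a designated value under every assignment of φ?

No

Countermodel: φ=U gives U, which is not designated.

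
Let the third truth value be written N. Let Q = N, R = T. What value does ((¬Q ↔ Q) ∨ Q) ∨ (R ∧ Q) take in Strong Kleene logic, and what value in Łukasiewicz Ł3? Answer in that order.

N; T

In Strong Kleene logic: ¬Q = ¬N = N
¬Q ↔ Q = N ↔ N = N
(¬Q ↔ Q) ∨ Q = N ∨ N = N
R ∧ Q = T ∧ N = N
((¬Q ↔ Q) ∨ Q) ∨ (R ∧ Q) = N ∨ N = N
In Łukasiewicz Ł3: ¬Q = ¬N = N
¬Q ↔ Q = N ↔ N = T  [1 − |½−½|]
(¬Q ↔ Q) ∨ Q = T ∨ N = T
R ∧ Q = T ∧ N = N
((¬Q ↔ Q) ∨ Q) ∨ (R ∧ Q) = T ∨ N = T
They differ because Strong Kleene logic and Łukasiewicz Ł3 treat N differently under implication.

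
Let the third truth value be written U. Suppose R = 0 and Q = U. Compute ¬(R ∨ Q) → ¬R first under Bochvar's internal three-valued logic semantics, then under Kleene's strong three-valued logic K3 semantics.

In Bochvar's internal three-valued logic: R ∨ Q = 0 ∨ U = U
¬(R ∨ Q) = ¬U = U
¬R = ¬0 = 1
¬(R ∨ Q) → ¬R = U → 1 = U
In Kleene's strong three-valued logic K3: R ∨ Q = 0 ∨ U = U
¬(R ∨ Q) = ¬U = U
¬R = ¬0 = 1
¬(R ∨ Q) → ¬R = U → 1 = 1
They differ because Bochvar's internal three-valued logic and Kleene's strong three-valued logic K3 treat U differently under the binary connectives.

U; 1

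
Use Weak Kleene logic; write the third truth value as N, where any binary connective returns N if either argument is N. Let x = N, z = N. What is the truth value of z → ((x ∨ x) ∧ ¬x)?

N

x ∨ x = N ∨ N = N
¬x = ¬N = N
(x ∨ x) ∧ ¬x = N ∧ N = N
z → ((x ∨ x) ∧ ¬x) = N → N = N  [any arg is the third value ⇒ result is the third value]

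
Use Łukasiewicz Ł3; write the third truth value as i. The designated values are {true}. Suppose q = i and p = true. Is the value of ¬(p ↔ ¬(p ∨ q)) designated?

Yes

p ∨ q = true ∨ i = true
¬(p ∨ q) = ¬true = false
p ↔ ¬(p ∨ q) = true ↔ false = false
¬(p ↔ ¬(p ∨ q)) = ¬false = true
true ∈ {true}.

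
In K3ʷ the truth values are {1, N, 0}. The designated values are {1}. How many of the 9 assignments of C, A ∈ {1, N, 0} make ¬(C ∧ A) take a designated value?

Designated under: (C=1, A=0); (C=0, A=1); (C=0, A=0).

3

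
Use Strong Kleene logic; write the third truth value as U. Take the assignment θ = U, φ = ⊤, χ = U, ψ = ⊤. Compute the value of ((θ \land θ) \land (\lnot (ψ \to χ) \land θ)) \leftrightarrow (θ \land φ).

θ \land θ = U \land U = U
ψ \to χ = ⊤ \to U = U  [\lnot ⊤ \lor U]
\lnot (ψ \to χ) = \lnot U = U
\lnot (ψ \to χ) \land θ = U \land U = U
(θ \land θ) \land (\lnot (ψ \to χ) \land θ) = U \land U = U
θ \land φ = U \land ⊤ = U
((θ \land θ) \land (\lnot (ψ \to χ) \land θ)) \leftrightarrow (θ \land φ) = U \leftrightarrow U = U

U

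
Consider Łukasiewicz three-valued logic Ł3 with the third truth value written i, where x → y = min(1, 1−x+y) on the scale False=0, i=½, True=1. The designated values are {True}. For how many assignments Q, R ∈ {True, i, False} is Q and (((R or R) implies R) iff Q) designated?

Designated under: (Q=True, R=True); (Q=True, R=i); (Q=True, R=False).

3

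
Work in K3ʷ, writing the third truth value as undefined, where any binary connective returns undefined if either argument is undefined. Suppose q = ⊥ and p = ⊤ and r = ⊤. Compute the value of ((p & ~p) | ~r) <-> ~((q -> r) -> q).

~p = ~⊤ = ⊥
p & ~p = ⊤ & ⊥ = ⊥
~r = ~⊤ = ⊥
(p & ~p) | ~r = ⊥ | ⊥ = ⊥
q -> r = ⊥ -> ⊤ = ⊤
(q -> r) -> q = ⊤ -> ⊥ = ⊥
~((q -> r) -> q) = ~⊥ = ⊤
((p & ~p) | ~r) <-> ~((q -> r) -> q) = ⊥ <-> ⊤ = ⊥

⊥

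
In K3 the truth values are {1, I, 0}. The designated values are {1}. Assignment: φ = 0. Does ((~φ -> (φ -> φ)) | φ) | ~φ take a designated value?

Yes

~φ = ~0 = 1
φ -> φ = 0 -> 0 = 1
~φ -> (φ -> φ) = 1 -> 1 = 1
(~φ -> (φ -> φ)) | φ = 1 | 0 = 1
~φ = ~0 = 1
((~φ -> (φ -> φ)) | φ) | ~φ = 1 | 1 = 1
1 ∈ {1}.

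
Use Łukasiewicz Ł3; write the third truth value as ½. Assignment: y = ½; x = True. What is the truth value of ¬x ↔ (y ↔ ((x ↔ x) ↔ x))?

¬x = ¬True = False
x ↔ x = True ↔ True = True
(x ↔ x) ↔ x = True ↔ True = True
y ↔ ((x ↔ x) ↔ x) = ½ ↔ True = ½
¬x ↔ (y ↔ ((x ↔ x) ↔ x)) = False ↔ ½ = ½

½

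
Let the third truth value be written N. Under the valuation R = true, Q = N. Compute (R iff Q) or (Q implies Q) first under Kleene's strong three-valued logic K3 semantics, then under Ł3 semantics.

N; true

In Kleene's strong three-valued logic K3: R iff Q = true iff N = N
Q implies Q = N implies N = N  [not N or N]
(R iff Q) or (Q implies Q) = N or N = N
In Ł3: R iff Q = true iff N = N  [1 − |1−½|]
Q implies Q = N implies N = true
(R iff Q) or (Q implies Q) = N or true = true
They differ because Kleene's strong three-valued logic K3 and Ł3 treat N differently under implication.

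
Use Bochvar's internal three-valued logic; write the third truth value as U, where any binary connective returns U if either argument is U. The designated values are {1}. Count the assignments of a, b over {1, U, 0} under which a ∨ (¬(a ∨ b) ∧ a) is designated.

2

Designated under: (a=1, b=1); (a=1, b=0).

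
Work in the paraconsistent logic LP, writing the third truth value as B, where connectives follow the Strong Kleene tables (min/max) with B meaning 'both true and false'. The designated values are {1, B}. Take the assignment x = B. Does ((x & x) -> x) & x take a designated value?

Yes

x & x = B & B = B
(x & x) -> x = B -> B = B  [~B | B]
((x & x) -> x) & x = B & B = B
B ∈ {1, B}.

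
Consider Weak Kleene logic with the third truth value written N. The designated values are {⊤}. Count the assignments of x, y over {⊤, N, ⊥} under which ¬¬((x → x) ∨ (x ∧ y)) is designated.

4

Designated under: (x=⊤, y=⊤); (x=⊤, y=⊥); (x=⊥, y=⊤); (x=⊥, y=⊥).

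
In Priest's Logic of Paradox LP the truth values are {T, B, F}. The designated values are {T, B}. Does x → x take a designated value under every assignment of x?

Every assignment of x over {T, B, F} gives a value in {T, B}.
In particular, with x=B: x → x = B.

Yes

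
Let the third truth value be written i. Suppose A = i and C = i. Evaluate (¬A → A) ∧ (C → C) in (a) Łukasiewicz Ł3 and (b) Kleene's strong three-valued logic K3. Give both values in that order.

In Łukasiewicz Ł3: ¬A = ¬i = i
¬A → A = i → i = true
C → C = i → i = true
(¬A → A) ∧ (C → C) = true ∧ true = true
In Kleene's strong three-valued logic K3: ¬A = ¬i = i
¬A → A = i → i = i
C → C = i → i = i
(¬A → A) ∧ (C → C) = i ∧ i = i
They differ because Łukasiewicz Ł3 and Kleene's strong three-valued logic K3 treat i differently under implication.

true; i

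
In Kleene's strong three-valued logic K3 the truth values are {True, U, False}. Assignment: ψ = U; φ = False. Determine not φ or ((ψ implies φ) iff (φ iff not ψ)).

not φ = not False = True
ψ implies φ = U implies False = U  [not U or False]
not ψ = not U = U
φ iff not ψ = False iff U = U
(ψ implies φ) iff (φ iff not ψ) = U iff U = U
not φ or ((ψ implies φ) iff (φ iff not ψ)) = True or U = True

True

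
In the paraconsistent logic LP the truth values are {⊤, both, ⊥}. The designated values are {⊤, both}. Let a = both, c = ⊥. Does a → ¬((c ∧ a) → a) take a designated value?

c ∧ a = ⊥ ∧ both = ⊥
(c ∧ a) → a = ⊥ → both = ⊤  [¬⊥ ∨ both]
¬((c ∧ a) → a) = ¬⊤ = ⊥
a → ¬((c ∧ a) → a) = both → ⊥ = both
both ∈ {⊤, both}.

Yes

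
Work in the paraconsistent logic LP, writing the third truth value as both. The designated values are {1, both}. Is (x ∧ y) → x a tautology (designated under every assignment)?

Yes

Every assignment of x, y over {1, both, 0} gives a value in {1, both}.
In particular, with x=both, y=both: (x ∧ y) → x = both.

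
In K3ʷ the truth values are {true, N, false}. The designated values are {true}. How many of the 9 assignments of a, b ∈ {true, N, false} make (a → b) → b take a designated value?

Designated under: (a=true, b=true); (a=true, b=false); (a=false, b=true).

3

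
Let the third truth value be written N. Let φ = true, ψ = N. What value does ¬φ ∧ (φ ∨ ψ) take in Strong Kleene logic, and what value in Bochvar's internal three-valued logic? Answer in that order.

In Strong Kleene logic: ¬φ = ¬true = false
φ ∨ ψ = true ∨ N = true
¬φ ∧ (φ ∨ ψ) = false ∧ true = false
In Bochvar's internal three-valued logic: ¬φ = ¬true = false
φ ∨ ψ = true ∨ N = N
¬φ ∧ (φ ∨ ψ) = false ∧ N = N
They differ because Strong Kleene logic and Bochvar's internal three-valued logic treat N differently under the binary connectives.

false; N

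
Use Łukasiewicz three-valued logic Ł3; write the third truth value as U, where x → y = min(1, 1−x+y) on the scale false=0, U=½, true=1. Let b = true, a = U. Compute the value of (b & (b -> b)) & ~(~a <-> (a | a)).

b -> b = true -> true = true
b & (b -> b) = true & true = true
~a = ~U = U
a | a = U | U = U
~a <-> (a | a) = U <-> U = true  [1 − |½−½|]
~(~a <-> (a | a)) = ~true = false
(b & (b -> b)) & ~(~a <-> (a | a)) = true & false = false

false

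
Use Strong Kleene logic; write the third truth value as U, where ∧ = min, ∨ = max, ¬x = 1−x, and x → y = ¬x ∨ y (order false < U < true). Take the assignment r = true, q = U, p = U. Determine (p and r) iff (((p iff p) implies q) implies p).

p and r = U and true = U
p iff p = U iff U = U
(p iff p) implies q = U implies U = U
((p iff p) implies q) implies p = U implies U = U
(p and r) iff (((p iff p) implies q) implies p) = U iff U = U

U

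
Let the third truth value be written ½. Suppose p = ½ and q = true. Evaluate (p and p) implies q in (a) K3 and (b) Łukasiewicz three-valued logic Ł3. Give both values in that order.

In K3: p and p = ½ and ½ = ½
(p and p) implies q = ½ implies true = true  [not ½ or true]
In Łukasiewicz three-valued logic Ł3: p and p = ½ and ½ = ½
(p and p) implies q = ½ implies true = true  [min(1, 1−½+1)]

true; true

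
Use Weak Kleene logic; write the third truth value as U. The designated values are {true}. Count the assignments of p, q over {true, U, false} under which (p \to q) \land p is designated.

1

Designated under: (p=true, q=true).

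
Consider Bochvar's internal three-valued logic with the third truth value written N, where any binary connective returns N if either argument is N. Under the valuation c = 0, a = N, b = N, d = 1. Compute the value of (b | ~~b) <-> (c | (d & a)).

~b = ~N = N
~~b = ~N = N
b | ~~b = N | N = N
d & a = 1 & N = N
c | (d & a) = 0 | N = N
(b | ~~b) <-> (c | (d & a)) = N <-> N = N

N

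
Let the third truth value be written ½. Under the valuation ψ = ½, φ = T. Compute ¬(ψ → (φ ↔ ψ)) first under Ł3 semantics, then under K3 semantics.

In Ł3: φ ↔ ψ = T ↔ ½ = ½
ψ → (φ ↔ ψ) = ½ → ½ = T
¬(ψ → (φ ↔ ψ)) = ¬T = F
In K3: φ ↔ ψ = T ↔ ½ = ½
ψ → (φ ↔ ψ) = ½ → ½ = ½  [¬½ ∨ ½]
¬(ψ → (φ ↔ ψ)) = ¬½ = ½
They differ because Ł3 and K3 treat ½ differently under implication.

F; ½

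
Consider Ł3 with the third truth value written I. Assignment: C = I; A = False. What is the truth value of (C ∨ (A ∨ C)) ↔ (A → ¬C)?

A ∨ C = False ∨ I = I
C ∨ (A ∨ C) = I ∨ I = I
¬C = ¬I = I
A → ¬C = False → I = True
(C ∨ (A ∨ C)) ↔ (A → ¬C) = I ↔ True = I

I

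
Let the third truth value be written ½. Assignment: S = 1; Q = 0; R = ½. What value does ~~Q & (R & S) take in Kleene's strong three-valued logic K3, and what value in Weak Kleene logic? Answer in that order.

In Kleene's strong three-valued logic K3: ~Q = ~0 = 1
~~Q = ~1 = 0
R & S = ½ & 1 = ½
~~Q & (R & S) = 0 & ½ = 0
In Weak Kleene logic: ~Q = ~0 = 1
~~Q = ~1 = 0
R & S = ½ & 1 = ½
~~Q & (R & S) = 0 & ½ = ½
They differ because Kleene's strong three-valued logic K3 and Weak Kleene logic treat ½ differently under the binary connectives.

0; ½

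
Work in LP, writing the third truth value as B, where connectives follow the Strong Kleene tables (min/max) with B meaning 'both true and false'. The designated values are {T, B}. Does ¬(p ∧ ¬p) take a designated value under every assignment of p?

Every assignment of p over {T, B, F} gives a value in {T, B}.
In particular, with p=B: ¬(p ∧ ¬p) = B.

Yes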